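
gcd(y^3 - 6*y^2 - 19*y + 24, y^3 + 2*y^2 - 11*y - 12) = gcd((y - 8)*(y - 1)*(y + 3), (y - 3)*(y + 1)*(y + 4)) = 1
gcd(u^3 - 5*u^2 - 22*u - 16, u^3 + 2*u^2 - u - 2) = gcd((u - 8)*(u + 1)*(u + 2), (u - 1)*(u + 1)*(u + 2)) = u^2 + 3*u + 2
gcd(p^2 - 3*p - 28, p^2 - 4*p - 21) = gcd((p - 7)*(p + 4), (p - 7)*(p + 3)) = p - 7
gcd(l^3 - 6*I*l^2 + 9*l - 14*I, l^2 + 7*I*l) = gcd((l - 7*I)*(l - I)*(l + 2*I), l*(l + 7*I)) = 1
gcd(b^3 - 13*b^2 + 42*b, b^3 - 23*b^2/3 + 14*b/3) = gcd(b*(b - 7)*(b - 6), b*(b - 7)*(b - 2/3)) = b^2 - 7*b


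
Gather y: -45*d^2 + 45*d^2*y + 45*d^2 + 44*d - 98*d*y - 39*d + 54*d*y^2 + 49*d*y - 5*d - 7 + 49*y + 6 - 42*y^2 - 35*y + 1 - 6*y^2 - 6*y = y^2*(54*d - 48) + y*(45*d^2 - 49*d + 8)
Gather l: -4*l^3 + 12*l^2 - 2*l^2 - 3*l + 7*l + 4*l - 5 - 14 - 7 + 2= -4*l^3 + 10*l^2 + 8*l - 24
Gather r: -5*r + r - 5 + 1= -4*r - 4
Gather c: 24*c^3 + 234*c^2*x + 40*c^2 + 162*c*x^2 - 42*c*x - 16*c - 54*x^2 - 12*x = 24*c^3 + c^2*(234*x + 40) + c*(162*x^2 - 42*x - 16) - 54*x^2 - 12*x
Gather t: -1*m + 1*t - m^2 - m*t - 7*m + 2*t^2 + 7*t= -m^2 - 8*m + 2*t^2 + t*(8 - m)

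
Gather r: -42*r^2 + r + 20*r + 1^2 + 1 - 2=-42*r^2 + 21*r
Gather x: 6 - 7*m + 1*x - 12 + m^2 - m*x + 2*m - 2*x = m^2 - 5*m + x*(-m - 1) - 6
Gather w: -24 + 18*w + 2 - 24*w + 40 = 18 - 6*w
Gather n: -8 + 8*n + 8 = 8*n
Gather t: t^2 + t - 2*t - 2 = t^2 - t - 2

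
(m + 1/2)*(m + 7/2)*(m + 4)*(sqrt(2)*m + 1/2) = sqrt(2)*m^4 + m^3/2 + 8*sqrt(2)*m^3 + 4*m^2 + 71*sqrt(2)*m^2/4 + 71*m/8 + 7*sqrt(2)*m + 7/2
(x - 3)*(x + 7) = x^2 + 4*x - 21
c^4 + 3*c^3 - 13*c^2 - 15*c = c*(c - 3)*(c + 1)*(c + 5)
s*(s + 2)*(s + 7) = s^3 + 9*s^2 + 14*s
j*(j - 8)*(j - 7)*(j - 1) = j^4 - 16*j^3 + 71*j^2 - 56*j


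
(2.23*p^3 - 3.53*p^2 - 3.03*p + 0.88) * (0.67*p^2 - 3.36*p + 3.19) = 1.4941*p^5 - 9.8579*p^4 + 16.9444*p^3 - 0.4903*p^2 - 12.6225*p + 2.8072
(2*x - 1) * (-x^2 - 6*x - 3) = -2*x^3 - 11*x^2 + 3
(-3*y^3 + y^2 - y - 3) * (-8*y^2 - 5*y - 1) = 24*y^5 + 7*y^4 + 6*y^3 + 28*y^2 + 16*y + 3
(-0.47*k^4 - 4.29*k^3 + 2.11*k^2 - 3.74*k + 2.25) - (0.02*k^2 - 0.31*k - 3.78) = -0.47*k^4 - 4.29*k^3 + 2.09*k^2 - 3.43*k + 6.03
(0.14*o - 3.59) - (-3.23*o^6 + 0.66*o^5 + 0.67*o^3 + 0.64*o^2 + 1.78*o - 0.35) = 3.23*o^6 - 0.66*o^5 - 0.67*o^3 - 0.64*o^2 - 1.64*o - 3.24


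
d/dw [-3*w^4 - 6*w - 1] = -12*w^3 - 6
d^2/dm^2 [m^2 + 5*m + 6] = 2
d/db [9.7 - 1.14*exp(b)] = -1.14*exp(b)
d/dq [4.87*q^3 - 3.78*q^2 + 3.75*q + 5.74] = 14.61*q^2 - 7.56*q + 3.75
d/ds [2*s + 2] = 2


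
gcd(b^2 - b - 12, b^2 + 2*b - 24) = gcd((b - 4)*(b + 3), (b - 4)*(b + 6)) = b - 4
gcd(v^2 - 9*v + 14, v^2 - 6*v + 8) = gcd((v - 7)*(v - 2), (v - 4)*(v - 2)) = v - 2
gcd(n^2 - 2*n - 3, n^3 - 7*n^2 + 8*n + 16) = n + 1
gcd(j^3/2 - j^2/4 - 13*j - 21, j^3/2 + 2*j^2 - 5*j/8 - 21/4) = j^2 + 11*j/2 + 7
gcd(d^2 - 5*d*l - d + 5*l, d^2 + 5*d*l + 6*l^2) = 1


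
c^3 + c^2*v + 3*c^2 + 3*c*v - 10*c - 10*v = (c - 2)*(c + 5)*(c + v)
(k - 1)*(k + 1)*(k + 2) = k^3 + 2*k^2 - k - 2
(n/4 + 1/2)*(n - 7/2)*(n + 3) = n^3/4 + 3*n^2/8 - 23*n/8 - 21/4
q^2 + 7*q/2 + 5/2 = (q + 1)*(q + 5/2)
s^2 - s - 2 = (s - 2)*(s + 1)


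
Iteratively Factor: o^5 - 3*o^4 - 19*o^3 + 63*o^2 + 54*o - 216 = (o + 4)*(o^4 - 7*o^3 + 9*o^2 + 27*o - 54) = (o - 3)*(o + 4)*(o^3 - 4*o^2 - 3*o + 18) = (o - 3)^2*(o + 4)*(o^2 - o - 6) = (o - 3)^2*(o + 2)*(o + 4)*(o - 3)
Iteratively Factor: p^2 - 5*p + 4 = (p - 4)*(p - 1)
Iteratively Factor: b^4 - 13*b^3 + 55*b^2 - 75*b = (b - 3)*(b^3 - 10*b^2 + 25*b) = b*(b - 3)*(b^2 - 10*b + 25) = b*(b - 5)*(b - 3)*(b - 5)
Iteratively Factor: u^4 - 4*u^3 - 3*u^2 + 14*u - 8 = (u - 1)*(u^3 - 3*u^2 - 6*u + 8) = (u - 1)*(u + 2)*(u^2 - 5*u + 4) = (u - 1)^2*(u + 2)*(u - 4)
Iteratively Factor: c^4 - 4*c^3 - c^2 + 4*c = (c + 1)*(c^3 - 5*c^2 + 4*c) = (c - 4)*(c + 1)*(c^2 - c) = c*(c - 4)*(c + 1)*(c - 1)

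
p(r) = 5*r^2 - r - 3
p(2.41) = 23.63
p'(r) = 10*r - 1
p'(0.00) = -1.00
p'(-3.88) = -39.80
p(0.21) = -2.99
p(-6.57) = 219.39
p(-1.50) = 9.75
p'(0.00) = -1.00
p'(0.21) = 1.10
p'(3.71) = 36.10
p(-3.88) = 76.15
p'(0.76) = 6.60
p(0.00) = -3.00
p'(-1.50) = -16.00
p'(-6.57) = -66.70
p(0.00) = -3.00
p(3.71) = 62.11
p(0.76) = -0.87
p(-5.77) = 169.23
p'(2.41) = 23.10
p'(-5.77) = -58.70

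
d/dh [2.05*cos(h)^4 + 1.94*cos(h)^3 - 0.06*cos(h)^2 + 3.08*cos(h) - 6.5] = -4.535*sin(h) - 1.99*sin(2*h) - 1.455*sin(3*h) - 1.025*sin(4*h)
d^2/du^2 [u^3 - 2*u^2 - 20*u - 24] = 6*u - 4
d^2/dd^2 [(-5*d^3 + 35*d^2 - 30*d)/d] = -10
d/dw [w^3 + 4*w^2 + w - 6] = 3*w^2 + 8*w + 1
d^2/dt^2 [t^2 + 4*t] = 2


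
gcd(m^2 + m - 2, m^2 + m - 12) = 1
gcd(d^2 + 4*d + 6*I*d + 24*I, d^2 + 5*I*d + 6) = d + 6*I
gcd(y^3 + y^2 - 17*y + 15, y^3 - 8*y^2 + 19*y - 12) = y^2 - 4*y + 3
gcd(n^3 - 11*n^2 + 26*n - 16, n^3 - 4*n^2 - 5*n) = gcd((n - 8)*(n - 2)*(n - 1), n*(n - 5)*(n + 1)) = 1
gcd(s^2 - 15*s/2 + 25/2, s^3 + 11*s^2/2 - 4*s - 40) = s - 5/2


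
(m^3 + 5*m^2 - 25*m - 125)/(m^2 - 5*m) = m + 10 + 25/m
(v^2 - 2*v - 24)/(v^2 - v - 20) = (v - 6)/(v - 5)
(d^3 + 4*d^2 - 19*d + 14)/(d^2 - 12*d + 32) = (d^3 + 4*d^2 - 19*d + 14)/(d^2 - 12*d + 32)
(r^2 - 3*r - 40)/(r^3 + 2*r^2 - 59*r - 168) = (r + 5)/(r^2 + 10*r + 21)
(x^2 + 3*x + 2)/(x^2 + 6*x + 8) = (x + 1)/(x + 4)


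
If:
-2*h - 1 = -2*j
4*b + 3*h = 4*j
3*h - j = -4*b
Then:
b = 3/8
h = -1/2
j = 0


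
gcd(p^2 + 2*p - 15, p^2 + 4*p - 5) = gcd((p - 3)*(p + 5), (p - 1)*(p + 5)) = p + 5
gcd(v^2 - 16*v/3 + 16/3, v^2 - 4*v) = v - 4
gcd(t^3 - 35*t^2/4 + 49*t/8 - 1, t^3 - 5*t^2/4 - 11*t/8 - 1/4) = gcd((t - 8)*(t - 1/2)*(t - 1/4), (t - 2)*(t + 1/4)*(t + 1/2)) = 1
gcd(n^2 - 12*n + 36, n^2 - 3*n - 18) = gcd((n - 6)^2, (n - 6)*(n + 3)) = n - 6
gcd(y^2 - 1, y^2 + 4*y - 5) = y - 1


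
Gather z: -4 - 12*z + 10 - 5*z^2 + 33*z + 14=-5*z^2 + 21*z + 20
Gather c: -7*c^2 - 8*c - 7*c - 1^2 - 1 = -7*c^2 - 15*c - 2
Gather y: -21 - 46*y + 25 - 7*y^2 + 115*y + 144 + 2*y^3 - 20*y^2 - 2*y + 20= 2*y^3 - 27*y^2 + 67*y + 168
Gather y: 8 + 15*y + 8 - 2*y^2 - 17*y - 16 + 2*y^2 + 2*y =0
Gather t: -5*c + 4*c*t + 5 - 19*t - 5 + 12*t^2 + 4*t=-5*c + 12*t^2 + t*(4*c - 15)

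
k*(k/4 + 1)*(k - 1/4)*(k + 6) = k^4/4 + 39*k^3/16 + 43*k^2/8 - 3*k/2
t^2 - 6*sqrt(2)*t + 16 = (t - 4*sqrt(2))*(t - 2*sqrt(2))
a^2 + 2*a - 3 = (a - 1)*(a + 3)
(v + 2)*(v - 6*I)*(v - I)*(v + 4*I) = v^4 + 2*v^3 - 3*I*v^3 + 22*v^2 - 6*I*v^2 + 44*v - 24*I*v - 48*I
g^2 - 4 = (g - 2)*(g + 2)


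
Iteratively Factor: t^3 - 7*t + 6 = (t - 2)*(t^2 + 2*t - 3) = (t - 2)*(t - 1)*(t + 3)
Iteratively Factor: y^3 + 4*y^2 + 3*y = (y + 1)*(y^2 + 3*y) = (y + 1)*(y + 3)*(y)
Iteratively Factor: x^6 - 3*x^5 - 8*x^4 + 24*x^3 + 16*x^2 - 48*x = (x)*(x^5 - 3*x^4 - 8*x^3 + 24*x^2 + 16*x - 48) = x*(x + 2)*(x^4 - 5*x^3 + 2*x^2 + 20*x - 24) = x*(x + 2)^2*(x^3 - 7*x^2 + 16*x - 12) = x*(x - 2)*(x + 2)^2*(x^2 - 5*x + 6) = x*(x - 3)*(x - 2)*(x + 2)^2*(x - 2)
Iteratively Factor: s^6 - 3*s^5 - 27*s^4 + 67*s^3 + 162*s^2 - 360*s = (s + 4)*(s^5 - 7*s^4 + s^3 + 63*s^2 - 90*s) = (s - 5)*(s + 4)*(s^4 - 2*s^3 - 9*s^2 + 18*s) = (s - 5)*(s + 3)*(s + 4)*(s^3 - 5*s^2 + 6*s) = (s - 5)*(s - 2)*(s + 3)*(s + 4)*(s^2 - 3*s) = s*(s - 5)*(s - 2)*(s + 3)*(s + 4)*(s - 3)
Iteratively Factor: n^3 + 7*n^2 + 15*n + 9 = (n + 3)*(n^2 + 4*n + 3) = (n + 3)^2*(n + 1)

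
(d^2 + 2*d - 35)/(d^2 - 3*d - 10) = (d + 7)/(d + 2)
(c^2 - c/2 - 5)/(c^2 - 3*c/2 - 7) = (2*c - 5)/(2*c - 7)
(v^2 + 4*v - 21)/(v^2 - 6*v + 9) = (v + 7)/(v - 3)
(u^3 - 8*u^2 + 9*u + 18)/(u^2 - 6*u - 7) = (u^2 - 9*u + 18)/(u - 7)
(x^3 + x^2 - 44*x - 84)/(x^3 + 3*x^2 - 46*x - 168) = (x + 2)/(x + 4)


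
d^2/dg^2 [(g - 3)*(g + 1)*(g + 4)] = 6*g + 4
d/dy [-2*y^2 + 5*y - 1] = 5 - 4*y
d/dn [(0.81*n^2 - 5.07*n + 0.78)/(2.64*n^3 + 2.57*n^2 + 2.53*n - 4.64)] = (-2.1384*n^4 + 26.7696*n^3 + 8.9016*n^2 - 11.526*n + 21.5514)/(6.9696*n^6 + 13.5696*n^5 + 19.9633*n^4 - 11.495*n^3 - 17.4487*n^2 - 23.4784*n + 21.5296)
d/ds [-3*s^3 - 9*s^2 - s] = -9*s^2 - 18*s - 1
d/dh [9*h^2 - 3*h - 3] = 18*h - 3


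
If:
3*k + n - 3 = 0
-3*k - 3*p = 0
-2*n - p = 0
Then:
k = 6/7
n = 3/7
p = -6/7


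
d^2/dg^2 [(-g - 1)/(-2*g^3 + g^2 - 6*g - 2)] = 2*(4*(g + 1)*(3*g^2 - g + 3)^2 + (-6*g^2 + 2*g - (g + 1)*(6*g - 1) - 6)*(2*g^3 - g^2 + 6*g + 2))/(2*g^3 - g^2 + 6*g + 2)^3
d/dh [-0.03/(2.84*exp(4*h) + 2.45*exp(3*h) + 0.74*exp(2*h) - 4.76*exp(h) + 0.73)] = (0.3408*exp(3*h) + 0.2205*exp(2*h) + 0.0444*exp(h) - 0.1428)*exp(h)/(2.84*exp(4*h) + 2.45*exp(3*h) + 0.74*exp(2*h) - 4.76*exp(h) + 0.73)^2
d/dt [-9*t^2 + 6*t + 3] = 6 - 18*t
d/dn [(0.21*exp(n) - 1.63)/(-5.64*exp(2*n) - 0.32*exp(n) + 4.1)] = (1.1844*exp(2*n) - 18.3864*exp(n) + 0.3394)*exp(n)/(31.8096*exp(4*n) + 3.6096*exp(3*n) - 46.1456*exp(2*n) - 2.624*exp(n) + 16.81)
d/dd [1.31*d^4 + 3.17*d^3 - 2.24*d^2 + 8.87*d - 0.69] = 5.24*d^3 + 9.51*d^2 - 4.48*d + 8.87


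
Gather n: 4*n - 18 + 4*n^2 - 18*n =4*n^2 - 14*n - 18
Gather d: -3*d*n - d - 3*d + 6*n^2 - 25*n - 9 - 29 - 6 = d*(-3*n - 4) + 6*n^2 - 25*n - 44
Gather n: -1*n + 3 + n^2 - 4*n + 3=n^2 - 5*n + 6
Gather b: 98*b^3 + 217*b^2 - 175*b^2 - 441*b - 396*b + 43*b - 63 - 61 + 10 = 98*b^3 + 42*b^2 - 794*b - 114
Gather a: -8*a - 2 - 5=-8*a - 7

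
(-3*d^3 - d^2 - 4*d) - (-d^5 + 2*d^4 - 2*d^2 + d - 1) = d^5 - 2*d^4 - 3*d^3 + d^2 - 5*d + 1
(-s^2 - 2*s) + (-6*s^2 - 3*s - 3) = -7*s^2 - 5*s - 3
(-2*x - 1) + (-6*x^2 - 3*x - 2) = -6*x^2 - 5*x - 3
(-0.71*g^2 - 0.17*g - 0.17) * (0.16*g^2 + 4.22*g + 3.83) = -0.1136*g^4 - 3.0234*g^3 - 3.4639*g^2 - 1.3685*g - 0.6511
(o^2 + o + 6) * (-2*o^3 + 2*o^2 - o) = -2*o^5 - 11*o^3 + 11*o^2 - 6*o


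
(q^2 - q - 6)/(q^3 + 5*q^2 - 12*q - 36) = 1/(q + 6)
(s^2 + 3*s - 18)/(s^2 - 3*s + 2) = (s^2 + 3*s - 18)/(s^2 - 3*s + 2)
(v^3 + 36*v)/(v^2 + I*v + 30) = v*(v - 6*I)/(v - 5*I)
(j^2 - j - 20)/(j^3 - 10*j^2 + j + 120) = (j + 4)/(j^2 - 5*j - 24)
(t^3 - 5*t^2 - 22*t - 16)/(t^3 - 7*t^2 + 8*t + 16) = (t^2 - 6*t - 16)/(t^2 - 8*t + 16)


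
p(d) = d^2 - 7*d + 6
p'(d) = 2*d - 7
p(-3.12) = 37.57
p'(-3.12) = -13.24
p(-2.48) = 29.51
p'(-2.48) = -11.96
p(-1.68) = 20.58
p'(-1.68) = -10.36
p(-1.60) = 19.76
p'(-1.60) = -10.20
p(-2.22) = 26.47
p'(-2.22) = -11.44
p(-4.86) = 63.64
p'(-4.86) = -16.72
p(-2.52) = 29.99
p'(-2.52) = -12.04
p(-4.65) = 60.17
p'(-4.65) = -16.30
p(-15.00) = 336.00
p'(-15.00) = -37.00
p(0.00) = 6.00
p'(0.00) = -7.00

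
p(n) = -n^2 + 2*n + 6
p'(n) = 2 - 2*n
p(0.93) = 7.00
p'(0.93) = 0.14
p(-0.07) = 5.86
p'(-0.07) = 2.14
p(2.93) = 3.28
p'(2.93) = -3.86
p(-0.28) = 5.36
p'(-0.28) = 2.56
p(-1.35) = 1.48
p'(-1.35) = 4.70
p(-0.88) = 3.47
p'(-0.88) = 3.76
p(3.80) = -0.84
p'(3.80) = -5.60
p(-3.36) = -12.01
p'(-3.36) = 8.72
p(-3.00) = -9.00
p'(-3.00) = 8.00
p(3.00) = 3.00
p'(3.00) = -4.00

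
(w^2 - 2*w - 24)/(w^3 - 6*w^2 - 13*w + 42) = (w^2 - 2*w - 24)/(w^3 - 6*w^2 - 13*w + 42)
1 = 1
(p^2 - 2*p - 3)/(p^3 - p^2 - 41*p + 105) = (p + 1)/(p^2 + 2*p - 35)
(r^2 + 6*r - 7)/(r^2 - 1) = (r + 7)/(r + 1)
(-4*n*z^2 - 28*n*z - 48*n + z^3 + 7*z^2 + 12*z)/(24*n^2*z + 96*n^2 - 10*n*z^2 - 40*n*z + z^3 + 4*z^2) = (z + 3)/(-6*n + z)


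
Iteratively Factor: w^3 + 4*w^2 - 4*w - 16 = (w - 2)*(w^2 + 6*w + 8) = (w - 2)*(w + 2)*(w + 4)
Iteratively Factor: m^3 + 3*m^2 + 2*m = (m + 1)*(m^2 + 2*m) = m*(m + 1)*(m + 2)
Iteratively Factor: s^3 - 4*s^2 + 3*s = (s - 3)*(s^2 - s) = s*(s - 3)*(s - 1)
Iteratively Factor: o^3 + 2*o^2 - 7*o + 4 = (o - 1)*(o^2 + 3*o - 4) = (o - 1)*(o + 4)*(o - 1)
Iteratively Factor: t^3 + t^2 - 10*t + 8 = (t + 4)*(t^2 - 3*t + 2) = (t - 1)*(t + 4)*(t - 2)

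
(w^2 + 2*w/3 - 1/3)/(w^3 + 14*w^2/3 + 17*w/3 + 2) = (3*w - 1)/(3*w^2 + 11*w + 6)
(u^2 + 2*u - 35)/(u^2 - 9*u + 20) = (u + 7)/(u - 4)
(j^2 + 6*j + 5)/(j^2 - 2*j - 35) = (j + 1)/(j - 7)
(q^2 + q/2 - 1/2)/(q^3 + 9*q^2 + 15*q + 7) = (q - 1/2)/(q^2 + 8*q + 7)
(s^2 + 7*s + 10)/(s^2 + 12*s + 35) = (s + 2)/(s + 7)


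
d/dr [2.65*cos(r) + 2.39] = -2.65*sin(r)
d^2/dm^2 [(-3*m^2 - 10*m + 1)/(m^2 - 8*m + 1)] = 4*(-17*m^3 + 6*m^2 + 3*m - 10)/(m^6 - 24*m^5 + 195*m^4 - 560*m^3 + 195*m^2 - 24*m + 1)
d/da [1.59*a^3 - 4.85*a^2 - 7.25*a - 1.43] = 4.77*a^2 - 9.7*a - 7.25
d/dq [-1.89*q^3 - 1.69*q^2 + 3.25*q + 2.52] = -5.67*q^2 - 3.38*q + 3.25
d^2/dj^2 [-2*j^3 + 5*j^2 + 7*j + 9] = 10 - 12*j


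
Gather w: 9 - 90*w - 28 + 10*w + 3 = -80*w - 16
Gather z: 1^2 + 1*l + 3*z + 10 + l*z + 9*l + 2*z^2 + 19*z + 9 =10*l + 2*z^2 + z*(l + 22) + 20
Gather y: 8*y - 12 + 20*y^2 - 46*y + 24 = 20*y^2 - 38*y + 12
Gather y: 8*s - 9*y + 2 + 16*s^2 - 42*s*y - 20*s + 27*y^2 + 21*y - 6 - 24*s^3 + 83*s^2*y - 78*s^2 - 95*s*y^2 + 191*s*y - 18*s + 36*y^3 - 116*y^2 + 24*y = -24*s^3 - 62*s^2 - 30*s + 36*y^3 + y^2*(-95*s - 89) + y*(83*s^2 + 149*s + 36) - 4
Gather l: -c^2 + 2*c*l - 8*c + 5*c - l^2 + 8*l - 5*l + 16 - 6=-c^2 - 3*c - l^2 + l*(2*c + 3) + 10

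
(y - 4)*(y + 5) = y^2 + y - 20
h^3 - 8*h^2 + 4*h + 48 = (h - 6)*(h - 4)*(h + 2)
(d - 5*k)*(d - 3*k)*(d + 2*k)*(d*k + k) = d^4*k - 6*d^3*k^2 + d^3*k - d^2*k^3 - 6*d^2*k^2 + 30*d*k^4 - d*k^3 + 30*k^4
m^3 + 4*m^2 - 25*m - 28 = (m - 4)*(m + 1)*(m + 7)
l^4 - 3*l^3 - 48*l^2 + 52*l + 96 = (l - 8)*(l - 2)*(l + 1)*(l + 6)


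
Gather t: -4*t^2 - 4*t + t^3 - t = t^3 - 4*t^2 - 5*t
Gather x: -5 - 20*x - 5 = -20*x - 10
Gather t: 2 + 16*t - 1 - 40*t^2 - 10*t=-40*t^2 + 6*t + 1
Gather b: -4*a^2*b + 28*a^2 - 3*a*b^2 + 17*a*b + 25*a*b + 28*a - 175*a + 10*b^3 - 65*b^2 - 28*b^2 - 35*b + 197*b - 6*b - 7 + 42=28*a^2 - 147*a + 10*b^3 + b^2*(-3*a - 93) + b*(-4*a^2 + 42*a + 156) + 35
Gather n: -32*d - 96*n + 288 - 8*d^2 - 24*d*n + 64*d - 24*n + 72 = -8*d^2 + 32*d + n*(-24*d - 120) + 360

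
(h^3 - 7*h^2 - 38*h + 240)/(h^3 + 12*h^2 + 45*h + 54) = (h^2 - 13*h + 40)/(h^2 + 6*h + 9)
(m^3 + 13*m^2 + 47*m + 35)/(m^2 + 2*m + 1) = (m^2 + 12*m + 35)/(m + 1)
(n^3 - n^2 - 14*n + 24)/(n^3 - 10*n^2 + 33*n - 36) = (n^2 + 2*n - 8)/(n^2 - 7*n + 12)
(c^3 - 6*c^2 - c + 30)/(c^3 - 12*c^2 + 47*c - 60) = (c + 2)/(c - 4)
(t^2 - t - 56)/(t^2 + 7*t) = (t - 8)/t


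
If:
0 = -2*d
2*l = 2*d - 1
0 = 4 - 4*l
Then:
No Solution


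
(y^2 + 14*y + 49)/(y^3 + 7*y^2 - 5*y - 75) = (y^2 + 14*y + 49)/(y^3 + 7*y^2 - 5*y - 75)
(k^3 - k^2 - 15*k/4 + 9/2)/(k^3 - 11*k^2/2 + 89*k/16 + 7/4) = 4*(4*k^3 - 4*k^2 - 15*k + 18)/(16*k^3 - 88*k^2 + 89*k + 28)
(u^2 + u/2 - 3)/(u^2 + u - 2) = (u - 3/2)/(u - 1)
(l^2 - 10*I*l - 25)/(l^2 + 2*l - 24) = (l^2 - 10*I*l - 25)/(l^2 + 2*l - 24)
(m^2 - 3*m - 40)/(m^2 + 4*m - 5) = (m - 8)/(m - 1)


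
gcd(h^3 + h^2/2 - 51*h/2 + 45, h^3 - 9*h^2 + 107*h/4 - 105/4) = h^2 - 11*h/2 + 15/2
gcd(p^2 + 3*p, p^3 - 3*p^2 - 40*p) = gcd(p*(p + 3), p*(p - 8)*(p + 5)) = p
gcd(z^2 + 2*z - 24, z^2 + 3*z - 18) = z + 6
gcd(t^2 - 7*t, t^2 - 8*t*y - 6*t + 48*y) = 1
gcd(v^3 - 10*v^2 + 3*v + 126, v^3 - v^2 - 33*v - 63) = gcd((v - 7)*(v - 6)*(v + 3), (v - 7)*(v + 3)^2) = v^2 - 4*v - 21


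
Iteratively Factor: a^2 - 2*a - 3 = (a + 1)*(a - 3)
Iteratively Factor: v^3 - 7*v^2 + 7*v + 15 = (v - 5)*(v^2 - 2*v - 3) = (v - 5)*(v + 1)*(v - 3)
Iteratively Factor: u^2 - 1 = (u - 1)*(u + 1)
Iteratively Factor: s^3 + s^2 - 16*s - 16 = (s + 4)*(s^2 - 3*s - 4) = (s - 4)*(s + 4)*(s + 1)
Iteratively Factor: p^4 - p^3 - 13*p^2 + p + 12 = (p + 1)*(p^3 - 2*p^2 - 11*p + 12) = (p - 4)*(p + 1)*(p^2 + 2*p - 3) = (p - 4)*(p - 1)*(p + 1)*(p + 3)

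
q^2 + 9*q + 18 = (q + 3)*(q + 6)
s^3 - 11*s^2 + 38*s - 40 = (s - 5)*(s - 4)*(s - 2)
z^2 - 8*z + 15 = (z - 5)*(z - 3)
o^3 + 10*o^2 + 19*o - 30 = (o - 1)*(o + 5)*(o + 6)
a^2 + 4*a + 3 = (a + 1)*(a + 3)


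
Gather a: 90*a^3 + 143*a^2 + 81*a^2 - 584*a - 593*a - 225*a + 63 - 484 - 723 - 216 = 90*a^3 + 224*a^2 - 1402*a - 1360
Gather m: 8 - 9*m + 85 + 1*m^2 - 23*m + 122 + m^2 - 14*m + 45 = 2*m^2 - 46*m + 260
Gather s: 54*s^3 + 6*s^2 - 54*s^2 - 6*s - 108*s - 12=54*s^3 - 48*s^2 - 114*s - 12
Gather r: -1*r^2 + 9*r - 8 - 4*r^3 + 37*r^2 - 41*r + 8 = -4*r^3 + 36*r^2 - 32*r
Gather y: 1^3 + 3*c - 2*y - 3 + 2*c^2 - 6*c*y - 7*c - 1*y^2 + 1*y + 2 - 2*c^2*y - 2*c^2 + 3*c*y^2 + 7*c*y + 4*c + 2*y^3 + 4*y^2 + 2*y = 2*y^3 + y^2*(3*c + 3) + y*(-2*c^2 + c + 1)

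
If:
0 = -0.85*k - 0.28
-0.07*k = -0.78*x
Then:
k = -0.33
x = -0.03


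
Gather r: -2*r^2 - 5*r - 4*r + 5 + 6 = -2*r^2 - 9*r + 11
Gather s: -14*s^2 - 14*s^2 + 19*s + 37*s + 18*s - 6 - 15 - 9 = -28*s^2 + 74*s - 30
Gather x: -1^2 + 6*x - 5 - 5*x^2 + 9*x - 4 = -5*x^2 + 15*x - 10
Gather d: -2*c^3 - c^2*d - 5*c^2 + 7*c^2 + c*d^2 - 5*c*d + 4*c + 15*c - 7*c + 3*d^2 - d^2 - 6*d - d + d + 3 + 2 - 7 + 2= -2*c^3 + 2*c^2 + 12*c + d^2*(c + 2) + d*(-c^2 - 5*c - 6)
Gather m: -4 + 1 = -3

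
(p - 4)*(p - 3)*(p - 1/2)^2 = p^4 - 8*p^3 + 77*p^2/4 - 55*p/4 + 3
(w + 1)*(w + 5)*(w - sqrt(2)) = w^3 - sqrt(2)*w^2 + 6*w^2 - 6*sqrt(2)*w + 5*w - 5*sqrt(2)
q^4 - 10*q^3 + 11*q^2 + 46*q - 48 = (q - 8)*(q - 3)*(q - 1)*(q + 2)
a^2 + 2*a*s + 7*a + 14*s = (a + 7)*(a + 2*s)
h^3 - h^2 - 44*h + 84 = (h - 6)*(h - 2)*(h + 7)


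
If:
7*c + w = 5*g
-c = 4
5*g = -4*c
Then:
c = -4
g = 16/5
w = 44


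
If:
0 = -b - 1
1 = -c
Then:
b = -1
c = -1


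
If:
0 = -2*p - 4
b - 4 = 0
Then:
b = 4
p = -2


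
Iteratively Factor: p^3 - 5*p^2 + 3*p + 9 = (p - 3)*(p^2 - 2*p - 3) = (p - 3)*(p + 1)*(p - 3)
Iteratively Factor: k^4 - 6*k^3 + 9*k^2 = (k - 3)*(k^3 - 3*k^2) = k*(k - 3)*(k^2 - 3*k) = k^2*(k - 3)*(k - 3)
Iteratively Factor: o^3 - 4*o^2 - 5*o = (o + 1)*(o^2 - 5*o) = o*(o + 1)*(o - 5)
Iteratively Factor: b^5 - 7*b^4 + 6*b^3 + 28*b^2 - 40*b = (b - 2)*(b^4 - 5*b^3 - 4*b^2 + 20*b) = b*(b - 2)*(b^3 - 5*b^2 - 4*b + 20) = b*(b - 2)*(b + 2)*(b^2 - 7*b + 10) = b*(b - 2)^2*(b + 2)*(b - 5)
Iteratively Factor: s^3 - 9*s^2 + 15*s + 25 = (s - 5)*(s^2 - 4*s - 5) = (s - 5)^2*(s + 1)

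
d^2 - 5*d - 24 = (d - 8)*(d + 3)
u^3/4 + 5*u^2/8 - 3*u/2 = u*(u/4 + 1)*(u - 3/2)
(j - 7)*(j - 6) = j^2 - 13*j + 42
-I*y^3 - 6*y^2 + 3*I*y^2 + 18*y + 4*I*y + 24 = (y - 4)*(y - 6*I)*(-I*y - I)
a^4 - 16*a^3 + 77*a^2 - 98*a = a*(a - 7)^2*(a - 2)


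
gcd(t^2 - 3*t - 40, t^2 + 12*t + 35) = t + 5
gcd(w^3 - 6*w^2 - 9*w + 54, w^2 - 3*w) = w - 3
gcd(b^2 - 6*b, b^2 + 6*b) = b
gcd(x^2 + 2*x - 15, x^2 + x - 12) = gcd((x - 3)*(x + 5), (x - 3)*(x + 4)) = x - 3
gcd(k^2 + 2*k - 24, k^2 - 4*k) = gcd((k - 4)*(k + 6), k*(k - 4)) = k - 4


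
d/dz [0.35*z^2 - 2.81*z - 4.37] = 0.7*z - 2.81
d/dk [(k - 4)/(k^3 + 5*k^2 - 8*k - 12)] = (k^3 + 5*k^2 - 8*k - (k - 4)*(3*k^2 + 10*k - 8) - 12)/(k^3 + 5*k^2 - 8*k - 12)^2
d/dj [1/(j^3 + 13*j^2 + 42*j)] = (-3*j^2 - 26*j - 42)/(j^2*(j^2 + 13*j + 42)^2)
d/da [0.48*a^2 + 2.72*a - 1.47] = 0.96*a + 2.72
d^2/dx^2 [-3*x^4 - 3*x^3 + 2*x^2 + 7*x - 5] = -36*x^2 - 18*x + 4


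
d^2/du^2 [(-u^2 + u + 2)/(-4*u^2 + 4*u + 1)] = 14*(-12*u^2 + 12*u - 5)/(64*u^6 - 192*u^5 + 144*u^4 + 32*u^3 - 36*u^2 - 12*u - 1)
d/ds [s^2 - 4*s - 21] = 2*s - 4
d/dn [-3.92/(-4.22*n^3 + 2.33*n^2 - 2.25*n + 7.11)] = (-49.6272*n^2 + 18.2672*n - 8.82)/(4.22*n^3 - 2.33*n^2 + 2.25*n - 7.11)^2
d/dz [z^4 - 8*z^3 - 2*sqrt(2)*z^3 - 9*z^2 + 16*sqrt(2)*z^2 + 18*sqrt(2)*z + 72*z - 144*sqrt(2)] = 4*z^3 - 24*z^2 - 6*sqrt(2)*z^2 - 18*z + 32*sqrt(2)*z + 18*sqrt(2) + 72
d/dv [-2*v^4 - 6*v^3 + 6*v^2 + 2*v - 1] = -8*v^3 - 18*v^2 + 12*v + 2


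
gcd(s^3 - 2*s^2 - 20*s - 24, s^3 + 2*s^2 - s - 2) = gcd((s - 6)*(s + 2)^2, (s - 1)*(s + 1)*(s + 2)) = s + 2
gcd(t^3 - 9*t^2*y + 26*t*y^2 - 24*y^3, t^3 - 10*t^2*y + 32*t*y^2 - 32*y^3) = t^2 - 6*t*y + 8*y^2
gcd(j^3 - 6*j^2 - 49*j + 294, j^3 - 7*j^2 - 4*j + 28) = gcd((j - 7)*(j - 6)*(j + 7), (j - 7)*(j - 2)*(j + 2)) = j - 7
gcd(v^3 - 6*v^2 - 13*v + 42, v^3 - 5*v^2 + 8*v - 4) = v - 2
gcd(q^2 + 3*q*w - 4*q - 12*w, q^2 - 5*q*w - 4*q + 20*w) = q - 4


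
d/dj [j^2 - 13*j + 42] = 2*j - 13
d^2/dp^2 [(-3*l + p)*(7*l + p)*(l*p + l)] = 2*l*(4*l + 3*p + 1)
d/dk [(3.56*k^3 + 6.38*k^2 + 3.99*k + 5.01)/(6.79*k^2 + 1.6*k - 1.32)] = (24.1724*k^4 + 11.392*k^3 - 30.9817*k^2 - 84.879*k - 13.2828)/(46.1041*k^4 + 21.728*k^3 - 15.3656*k^2 - 4.224*k + 1.7424)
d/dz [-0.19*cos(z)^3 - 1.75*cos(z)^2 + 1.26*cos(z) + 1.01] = (0.57*cos(z)^2 + 3.5*cos(z) - 1.26)*sin(z)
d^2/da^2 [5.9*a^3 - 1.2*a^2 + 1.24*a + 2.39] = 35.4*a - 2.4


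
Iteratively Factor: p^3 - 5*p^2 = (p)*(p^2 - 5*p) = p*(p - 5)*(p)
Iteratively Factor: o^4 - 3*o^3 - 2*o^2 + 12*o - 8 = (o - 2)*(o^3 - o^2 - 4*o + 4) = (o - 2)*(o - 1)*(o^2 - 4) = (o - 2)*(o - 1)*(o + 2)*(o - 2)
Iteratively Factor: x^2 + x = (x)*(x + 1)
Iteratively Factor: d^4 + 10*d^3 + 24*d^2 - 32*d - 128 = (d - 2)*(d^3 + 12*d^2 + 48*d + 64) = (d - 2)*(d + 4)*(d^2 + 8*d + 16) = (d - 2)*(d + 4)^2*(d + 4)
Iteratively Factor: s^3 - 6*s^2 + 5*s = (s - 1)*(s^2 - 5*s) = (s - 5)*(s - 1)*(s)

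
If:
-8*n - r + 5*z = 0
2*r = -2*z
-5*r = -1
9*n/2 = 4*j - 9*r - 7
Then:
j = 65/32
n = -3/20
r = 1/5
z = -1/5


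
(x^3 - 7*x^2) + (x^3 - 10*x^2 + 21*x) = 2*x^3 - 17*x^2 + 21*x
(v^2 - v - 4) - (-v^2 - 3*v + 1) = 2*v^2 + 2*v - 5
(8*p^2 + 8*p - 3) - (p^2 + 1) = 7*p^2 + 8*p - 4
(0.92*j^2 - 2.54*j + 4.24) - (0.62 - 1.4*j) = 0.92*j^2 - 1.14*j + 3.62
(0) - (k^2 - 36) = 36 - k^2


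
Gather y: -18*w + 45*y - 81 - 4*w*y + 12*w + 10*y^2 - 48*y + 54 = -6*w + 10*y^2 + y*(-4*w - 3) - 27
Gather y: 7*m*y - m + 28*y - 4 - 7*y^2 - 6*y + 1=-m - 7*y^2 + y*(7*m + 22) - 3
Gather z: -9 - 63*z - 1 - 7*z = -70*z - 10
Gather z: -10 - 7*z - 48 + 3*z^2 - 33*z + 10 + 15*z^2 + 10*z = 18*z^2 - 30*z - 48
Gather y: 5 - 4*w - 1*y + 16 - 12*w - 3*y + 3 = -16*w - 4*y + 24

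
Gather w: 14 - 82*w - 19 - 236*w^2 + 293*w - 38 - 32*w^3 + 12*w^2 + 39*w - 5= -32*w^3 - 224*w^2 + 250*w - 48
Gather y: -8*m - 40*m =-48*m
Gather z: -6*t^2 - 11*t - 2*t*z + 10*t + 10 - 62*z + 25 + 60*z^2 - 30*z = -6*t^2 - t + 60*z^2 + z*(-2*t - 92) + 35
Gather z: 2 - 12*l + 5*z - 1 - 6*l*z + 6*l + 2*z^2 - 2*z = -6*l + 2*z^2 + z*(3 - 6*l) + 1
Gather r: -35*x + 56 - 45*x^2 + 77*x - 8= -45*x^2 + 42*x + 48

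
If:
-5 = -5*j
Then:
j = 1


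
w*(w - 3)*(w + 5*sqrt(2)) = w^3 - 3*w^2 + 5*sqrt(2)*w^2 - 15*sqrt(2)*w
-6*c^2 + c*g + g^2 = (-2*c + g)*(3*c + g)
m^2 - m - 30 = (m - 6)*(m + 5)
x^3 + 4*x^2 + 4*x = x*(x + 2)^2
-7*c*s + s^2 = s*(-7*c + s)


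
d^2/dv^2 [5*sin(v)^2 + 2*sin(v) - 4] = -2*sin(v) + 10*cos(2*v)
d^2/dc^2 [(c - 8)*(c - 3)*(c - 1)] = 6*c - 24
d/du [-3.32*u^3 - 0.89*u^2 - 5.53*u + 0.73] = -9.96*u^2 - 1.78*u - 5.53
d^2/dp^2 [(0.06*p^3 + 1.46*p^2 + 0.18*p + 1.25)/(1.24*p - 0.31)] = (0.184512*p^3 - 0.138383999999997*p^2 + 0.0345959999999998*p + 4.262996)/(1.906624*p^3 - 1.429968*p^2 + 0.357492*p - 0.029791)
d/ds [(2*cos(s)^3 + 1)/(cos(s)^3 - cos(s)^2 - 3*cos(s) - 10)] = (-(3*sin(s)^2 + 2*cos(s))*(2*cos(s)^3 + 1) + 6*(-cos(s)^3 + cos(s)^2 + 3*cos(s) + 10)*cos(s)^2)*sin(s)/(-cos(s)^3 + cos(s)^2 + 3*cos(s) + 10)^2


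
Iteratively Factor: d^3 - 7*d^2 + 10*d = (d - 5)*(d^2 - 2*d) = (d - 5)*(d - 2)*(d)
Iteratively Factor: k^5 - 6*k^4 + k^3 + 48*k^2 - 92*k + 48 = (k - 2)*(k^4 - 4*k^3 - 7*k^2 + 34*k - 24) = (k - 4)*(k - 2)*(k^3 - 7*k + 6) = (k - 4)*(k - 2)*(k + 3)*(k^2 - 3*k + 2) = (k - 4)*(k - 2)^2*(k + 3)*(k - 1)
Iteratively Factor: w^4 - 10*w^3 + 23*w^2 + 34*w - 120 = (w - 3)*(w^3 - 7*w^2 + 2*w + 40) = (w - 4)*(w - 3)*(w^2 - 3*w - 10) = (w - 4)*(w - 3)*(w + 2)*(w - 5)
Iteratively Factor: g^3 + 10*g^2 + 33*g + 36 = (g + 3)*(g^2 + 7*g + 12) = (g + 3)^2*(g + 4)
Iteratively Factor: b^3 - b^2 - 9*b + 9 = (b - 3)*(b^2 + 2*b - 3) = (b - 3)*(b + 3)*(b - 1)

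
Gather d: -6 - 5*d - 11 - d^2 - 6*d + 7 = -d^2 - 11*d - 10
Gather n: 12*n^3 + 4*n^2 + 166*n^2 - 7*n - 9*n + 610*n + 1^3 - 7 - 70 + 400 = 12*n^3 + 170*n^2 + 594*n + 324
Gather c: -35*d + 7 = 7 - 35*d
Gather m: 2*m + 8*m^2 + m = 8*m^2 + 3*m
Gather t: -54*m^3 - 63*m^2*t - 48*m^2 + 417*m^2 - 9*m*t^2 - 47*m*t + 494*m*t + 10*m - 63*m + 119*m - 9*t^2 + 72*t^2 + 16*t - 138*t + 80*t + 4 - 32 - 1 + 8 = -54*m^3 + 369*m^2 + 66*m + t^2*(63 - 9*m) + t*(-63*m^2 + 447*m - 42) - 21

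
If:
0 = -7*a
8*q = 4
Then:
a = 0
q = 1/2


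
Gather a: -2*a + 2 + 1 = 3 - 2*a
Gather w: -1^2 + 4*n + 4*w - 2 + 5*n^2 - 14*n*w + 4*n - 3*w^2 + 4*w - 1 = 5*n^2 + 8*n - 3*w^2 + w*(8 - 14*n) - 4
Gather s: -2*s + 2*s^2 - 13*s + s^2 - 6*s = 3*s^2 - 21*s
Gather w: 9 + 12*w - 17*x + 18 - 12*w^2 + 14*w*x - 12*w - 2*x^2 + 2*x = -12*w^2 + 14*w*x - 2*x^2 - 15*x + 27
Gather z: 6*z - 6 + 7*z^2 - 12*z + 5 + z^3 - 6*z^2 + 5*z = z^3 + z^2 - z - 1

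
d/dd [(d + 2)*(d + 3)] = 2*d + 5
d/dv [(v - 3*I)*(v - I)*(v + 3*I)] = 3*v^2 - 2*I*v + 9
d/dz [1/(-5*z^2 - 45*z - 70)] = (2*z + 9)/(5*(z^2 + 9*z + 14)^2)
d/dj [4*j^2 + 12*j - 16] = 8*j + 12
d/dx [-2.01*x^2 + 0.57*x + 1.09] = 0.57 - 4.02*x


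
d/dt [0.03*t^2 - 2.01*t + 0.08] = 0.06*t - 2.01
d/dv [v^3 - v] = 3*v^2 - 1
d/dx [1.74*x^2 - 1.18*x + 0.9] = 3.48*x - 1.18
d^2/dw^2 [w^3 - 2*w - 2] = 6*w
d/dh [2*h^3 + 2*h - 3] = 6*h^2 + 2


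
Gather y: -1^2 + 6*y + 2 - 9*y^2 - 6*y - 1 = -9*y^2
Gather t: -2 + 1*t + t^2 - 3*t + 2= t^2 - 2*t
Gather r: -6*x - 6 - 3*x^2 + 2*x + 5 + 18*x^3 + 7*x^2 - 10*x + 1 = 18*x^3 + 4*x^2 - 14*x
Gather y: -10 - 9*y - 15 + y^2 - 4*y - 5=y^2 - 13*y - 30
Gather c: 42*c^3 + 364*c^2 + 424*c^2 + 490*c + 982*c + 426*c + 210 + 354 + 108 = 42*c^3 + 788*c^2 + 1898*c + 672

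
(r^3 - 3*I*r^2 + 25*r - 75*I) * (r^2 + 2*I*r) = r^5 - I*r^4 + 31*r^3 - 25*I*r^2 + 150*r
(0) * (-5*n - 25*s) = 0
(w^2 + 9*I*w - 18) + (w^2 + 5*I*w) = 2*w^2 + 14*I*w - 18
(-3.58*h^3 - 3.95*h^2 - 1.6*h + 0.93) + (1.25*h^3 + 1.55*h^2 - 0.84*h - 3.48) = -2.33*h^3 - 2.4*h^2 - 2.44*h - 2.55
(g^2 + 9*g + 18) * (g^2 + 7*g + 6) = g^4 + 16*g^3 + 87*g^2 + 180*g + 108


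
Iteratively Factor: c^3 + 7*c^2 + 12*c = (c)*(c^2 + 7*c + 12) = c*(c + 4)*(c + 3)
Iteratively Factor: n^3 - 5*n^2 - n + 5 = (n + 1)*(n^2 - 6*n + 5) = (n - 1)*(n + 1)*(n - 5)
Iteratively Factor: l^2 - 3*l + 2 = (l - 1)*(l - 2)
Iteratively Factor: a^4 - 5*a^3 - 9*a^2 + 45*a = (a)*(a^3 - 5*a^2 - 9*a + 45) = a*(a + 3)*(a^2 - 8*a + 15) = a*(a - 3)*(a + 3)*(a - 5)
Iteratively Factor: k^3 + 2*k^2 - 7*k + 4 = (k - 1)*(k^2 + 3*k - 4) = (k - 1)*(k + 4)*(k - 1)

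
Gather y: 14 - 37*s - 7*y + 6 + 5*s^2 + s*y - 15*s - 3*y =5*s^2 - 52*s + y*(s - 10) + 20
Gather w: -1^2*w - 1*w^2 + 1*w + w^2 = 0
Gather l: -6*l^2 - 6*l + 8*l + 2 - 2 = -6*l^2 + 2*l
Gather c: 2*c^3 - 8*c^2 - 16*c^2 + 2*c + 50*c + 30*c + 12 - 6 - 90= 2*c^3 - 24*c^2 + 82*c - 84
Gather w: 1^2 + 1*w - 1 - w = 0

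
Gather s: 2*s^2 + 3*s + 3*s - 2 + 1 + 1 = 2*s^2 + 6*s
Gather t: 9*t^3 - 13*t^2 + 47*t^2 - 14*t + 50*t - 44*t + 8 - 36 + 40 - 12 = 9*t^3 + 34*t^2 - 8*t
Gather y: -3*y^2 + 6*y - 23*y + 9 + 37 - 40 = -3*y^2 - 17*y + 6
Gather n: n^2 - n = n^2 - n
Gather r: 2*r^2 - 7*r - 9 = 2*r^2 - 7*r - 9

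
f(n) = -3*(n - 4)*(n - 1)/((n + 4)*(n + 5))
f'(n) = 3*(n - 4)*(n - 1)/((n + 4)*(n + 5)^2) + 3*(n - 4)*(n - 1)/((n + 4)^2*(n + 5)) - 3*(n - 4)/((n + 4)*(n + 5)) - 3*(n - 1)/((n + 4)*(n + 5))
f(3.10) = 0.10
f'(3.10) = -0.09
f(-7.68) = -30.84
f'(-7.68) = -13.69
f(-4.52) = 565.27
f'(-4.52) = -259.34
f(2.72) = 0.13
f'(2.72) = -0.06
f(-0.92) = -2.26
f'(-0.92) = 2.92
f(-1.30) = -3.66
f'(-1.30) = 4.63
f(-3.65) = -225.86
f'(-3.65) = 890.70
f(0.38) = -0.29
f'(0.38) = 0.66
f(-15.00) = -8.29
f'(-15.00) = -0.63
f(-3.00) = -42.00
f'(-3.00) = 79.50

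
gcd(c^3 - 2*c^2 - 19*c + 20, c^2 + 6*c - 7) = c - 1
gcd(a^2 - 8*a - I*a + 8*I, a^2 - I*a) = a - I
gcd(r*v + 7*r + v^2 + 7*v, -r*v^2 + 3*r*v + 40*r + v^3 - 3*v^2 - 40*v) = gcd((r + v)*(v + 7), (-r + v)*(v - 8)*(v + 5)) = 1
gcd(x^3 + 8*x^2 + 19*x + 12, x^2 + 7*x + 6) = x + 1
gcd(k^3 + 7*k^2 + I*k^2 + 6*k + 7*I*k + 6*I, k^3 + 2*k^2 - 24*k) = k + 6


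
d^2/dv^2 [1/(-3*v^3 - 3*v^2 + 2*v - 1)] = 2*(3*(3*v + 1)*(3*v^3 + 3*v^2 - 2*v + 1) - (9*v^2 + 6*v - 2)^2)/(3*v^3 + 3*v^2 - 2*v + 1)^3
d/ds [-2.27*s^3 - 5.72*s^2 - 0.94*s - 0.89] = -6.81*s^2 - 11.44*s - 0.94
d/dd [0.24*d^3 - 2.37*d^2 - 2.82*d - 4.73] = 0.72*d^2 - 4.74*d - 2.82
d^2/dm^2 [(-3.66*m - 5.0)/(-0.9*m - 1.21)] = (8.88178419700125e-16*m + 0.128520000000002)/(0.9*m + 1.21)^3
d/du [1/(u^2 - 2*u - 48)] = 2*(1 - u)/(-u^2 + 2*u + 48)^2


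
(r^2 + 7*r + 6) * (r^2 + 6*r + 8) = r^4 + 13*r^3 + 56*r^2 + 92*r + 48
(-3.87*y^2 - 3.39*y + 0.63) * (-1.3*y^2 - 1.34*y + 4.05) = 5.031*y^4 + 9.5928*y^3 - 11.9499*y^2 - 14.5737*y + 2.5515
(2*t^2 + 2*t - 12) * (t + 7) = 2*t^3 + 16*t^2 + 2*t - 84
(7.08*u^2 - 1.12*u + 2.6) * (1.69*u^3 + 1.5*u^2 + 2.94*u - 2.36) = 11.9652*u^5 + 8.7272*u^4 + 23.5292*u^3 - 16.1016*u^2 + 10.2872*u - 6.136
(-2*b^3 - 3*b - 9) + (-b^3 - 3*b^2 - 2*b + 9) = -3*b^3 - 3*b^2 - 5*b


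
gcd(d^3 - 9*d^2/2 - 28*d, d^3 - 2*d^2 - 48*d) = d^2 - 8*d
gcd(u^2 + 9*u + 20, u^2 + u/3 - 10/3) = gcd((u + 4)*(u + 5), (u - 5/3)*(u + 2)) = 1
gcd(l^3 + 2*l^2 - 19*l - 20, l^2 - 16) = l - 4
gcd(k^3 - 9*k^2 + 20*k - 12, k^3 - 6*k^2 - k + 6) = k^2 - 7*k + 6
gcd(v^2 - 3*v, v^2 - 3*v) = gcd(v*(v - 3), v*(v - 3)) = v^2 - 3*v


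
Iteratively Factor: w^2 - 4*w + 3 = (w - 1)*(w - 3)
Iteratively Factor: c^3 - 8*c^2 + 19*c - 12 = (c - 1)*(c^2 - 7*c + 12) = (c - 4)*(c - 1)*(c - 3)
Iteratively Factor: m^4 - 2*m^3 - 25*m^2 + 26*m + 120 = (m - 3)*(m^3 + m^2 - 22*m - 40) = (m - 3)*(m + 2)*(m^2 - m - 20) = (m - 3)*(m + 2)*(m + 4)*(m - 5)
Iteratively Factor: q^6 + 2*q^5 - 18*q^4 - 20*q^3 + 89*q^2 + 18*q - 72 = (q - 3)*(q^5 + 5*q^4 - 3*q^3 - 29*q^2 + 2*q + 24) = (q - 3)*(q + 3)*(q^4 + 2*q^3 - 9*q^2 - 2*q + 8) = (q - 3)*(q - 1)*(q + 3)*(q^3 + 3*q^2 - 6*q - 8) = (q - 3)*(q - 2)*(q - 1)*(q + 3)*(q^2 + 5*q + 4) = (q - 3)*(q - 2)*(q - 1)*(q + 1)*(q + 3)*(q + 4)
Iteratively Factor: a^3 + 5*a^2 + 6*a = (a + 2)*(a^2 + 3*a) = (a + 2)*(a + 3)*(a)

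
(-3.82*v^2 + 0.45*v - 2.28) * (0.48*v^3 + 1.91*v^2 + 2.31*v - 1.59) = -1.8336*v^5 - 7.0802*v^4 - 9.0591*v^3 + 2.7585*v^2 - 5.9823*v + 3.6252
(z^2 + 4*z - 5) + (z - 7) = z^2 + 5*z - 12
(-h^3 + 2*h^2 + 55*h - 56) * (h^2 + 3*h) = -h^5 - h^4 + 61*h^3 + 109*h^2 - 168*h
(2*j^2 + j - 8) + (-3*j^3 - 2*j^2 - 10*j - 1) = -3*j^3 - 9*j - 9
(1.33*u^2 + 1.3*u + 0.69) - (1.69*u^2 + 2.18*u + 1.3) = -0.36*u^2 - 0.88*u - 0.61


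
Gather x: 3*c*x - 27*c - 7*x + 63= -27*c + x*(3*c - 7) + 63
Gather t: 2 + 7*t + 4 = 7*t + 6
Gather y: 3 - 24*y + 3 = 6 - 24*y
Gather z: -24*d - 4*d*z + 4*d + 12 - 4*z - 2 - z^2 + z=-20*d - z^2 + z*(-4*d - 3) + 10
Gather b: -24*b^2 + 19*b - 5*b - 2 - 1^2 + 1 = -24*b^2 + 14*b - 2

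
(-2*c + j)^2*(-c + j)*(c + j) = -4*c^4 + 4*c^3*j + 3*c^2*j^2 - 4*c*j^3 + j^4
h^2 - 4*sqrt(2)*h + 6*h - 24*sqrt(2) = (h + 6)*(h - 4*sqrt(2))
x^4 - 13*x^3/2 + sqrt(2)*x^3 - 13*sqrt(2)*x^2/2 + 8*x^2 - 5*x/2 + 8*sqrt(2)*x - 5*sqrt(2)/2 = (x - 5)*(x - 1)*(x - 1/2)*(x + sqrt(2))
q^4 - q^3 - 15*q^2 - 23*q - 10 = (q - 5)*(q + 1)^2*(q + 2)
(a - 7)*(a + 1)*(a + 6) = a^3 - 43*a - 42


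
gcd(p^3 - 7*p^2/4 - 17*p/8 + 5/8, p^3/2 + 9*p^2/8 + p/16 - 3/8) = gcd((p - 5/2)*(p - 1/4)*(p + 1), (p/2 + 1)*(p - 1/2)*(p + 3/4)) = 1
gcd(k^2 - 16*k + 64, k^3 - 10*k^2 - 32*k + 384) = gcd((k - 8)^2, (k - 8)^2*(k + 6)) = k^2 - 16*k + 64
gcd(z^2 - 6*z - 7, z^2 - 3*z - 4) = z + 1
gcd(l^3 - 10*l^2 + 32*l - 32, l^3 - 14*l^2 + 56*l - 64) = l^2 - 6*l + 8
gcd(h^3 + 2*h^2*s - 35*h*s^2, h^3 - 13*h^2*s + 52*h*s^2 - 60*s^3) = -h + 5*s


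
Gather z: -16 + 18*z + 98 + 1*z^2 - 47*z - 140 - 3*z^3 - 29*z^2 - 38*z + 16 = -3*z^3 - 28*z^2 - 67*z - 42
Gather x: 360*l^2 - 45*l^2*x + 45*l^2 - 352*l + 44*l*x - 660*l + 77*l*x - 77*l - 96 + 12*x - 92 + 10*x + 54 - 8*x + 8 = 405*l^2 - 1089*l + x*(-45*l^2 + 121*l + 14) - 126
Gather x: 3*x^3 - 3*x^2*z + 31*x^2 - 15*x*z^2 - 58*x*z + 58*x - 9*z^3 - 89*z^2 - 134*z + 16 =3*x^3 + x^2*(31 - 3*z) + x*(-15*z^2 - 58*z + 58) - 9*z^3 - 89*z^2 - 134*z + 16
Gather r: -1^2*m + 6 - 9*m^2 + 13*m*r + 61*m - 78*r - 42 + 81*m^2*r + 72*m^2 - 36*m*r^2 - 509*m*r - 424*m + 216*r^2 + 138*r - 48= 63*m^2 - 364*m + r^2*(216 - 36*m) + r*(81*m^2 - 496*m + 60) - 84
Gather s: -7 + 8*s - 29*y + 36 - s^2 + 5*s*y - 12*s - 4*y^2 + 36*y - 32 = -s^2 + s*(5*y - 4) - 4*y^2 + 7*y - 3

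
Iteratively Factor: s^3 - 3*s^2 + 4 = (s + 1)*(s^2 - 4*s + 4) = (s - 2)*(s + 1)*(s - 2)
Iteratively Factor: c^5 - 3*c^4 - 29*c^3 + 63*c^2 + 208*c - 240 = (c - 4)*(c^4 + c^3 - 25*c^2 - 37*c + 60) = (c - 5)*(c - 4)*(c^3 + 6*c^2 + 5*c - 12) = (c - 5)*(c - 4)*(c + 3)*(c^2 + 3*c - 4) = (c - 5)*(c - 4)*(c - 1)*(c + 3)*(c + 4)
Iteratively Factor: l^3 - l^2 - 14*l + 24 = (l - 3)*(l^2 + 2*l - 8) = (l - 3)*(l + 4)*(l - 2)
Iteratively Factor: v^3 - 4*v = (v)*(v^2 - 4) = v*(v + 2)*(v - 2)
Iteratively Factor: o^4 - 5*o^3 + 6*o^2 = (o - 3)*(o^3 - 2*o^2) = (o - 3)*(o - 2)*(o^2) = o*(o - 3)*(o - 2)*(o)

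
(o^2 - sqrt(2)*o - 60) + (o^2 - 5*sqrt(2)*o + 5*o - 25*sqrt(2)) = 2*o^2 - 6*sqrt(2)*o + 5*o - 60 - 25*sqrt(2)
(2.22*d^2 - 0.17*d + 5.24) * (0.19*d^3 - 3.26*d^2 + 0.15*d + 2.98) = 0.4218*d^5 - 7.2695*d^4 + 1.8828*d^3 - 10.4923*d^2 + 0.2794*d + 15.6152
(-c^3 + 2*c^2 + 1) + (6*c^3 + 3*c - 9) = 5*c^3 + 2*c^2 + 3*c - 8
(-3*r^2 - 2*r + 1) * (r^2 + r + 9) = -3*r^4 - 5*r^3 - 28*r^2 - 17*r + 9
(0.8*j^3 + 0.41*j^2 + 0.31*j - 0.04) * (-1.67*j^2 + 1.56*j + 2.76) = -1.336*j^5 + 0.5633*j^4 + 2.3299*j^3 + 1.682*j^2 + 0.7932*j - 0.1104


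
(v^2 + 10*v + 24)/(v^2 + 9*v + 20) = (v + 6)/(v + 5)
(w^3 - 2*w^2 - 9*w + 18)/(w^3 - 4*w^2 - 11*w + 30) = (w - 3)/(w - 5)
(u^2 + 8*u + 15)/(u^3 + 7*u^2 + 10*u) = (u + 3)/(u*(u + 2))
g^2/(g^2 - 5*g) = g/(g - 5)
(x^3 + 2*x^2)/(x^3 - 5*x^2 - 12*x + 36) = x^2*(x + 2)/(x^3 - 5*x^2 - 12*x + 36)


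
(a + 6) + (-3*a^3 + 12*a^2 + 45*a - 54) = -3*a^3 + 12*a^2 + 46*a - 48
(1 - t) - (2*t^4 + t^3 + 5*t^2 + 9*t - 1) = -2*t^4 - t^3 - 5*t^2 - 10*t + 2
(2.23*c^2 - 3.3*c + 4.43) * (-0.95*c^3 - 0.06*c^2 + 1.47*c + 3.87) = -2.1185*c^5 + 3.0012*c^4 - 0.7324*c^3 + 3.5133*c^2 - 6.2589*c + 17.1441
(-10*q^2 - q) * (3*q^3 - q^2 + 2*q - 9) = -30*q^5 + 7*q^4 - 19*q^3 + 88*q^2 + 9*q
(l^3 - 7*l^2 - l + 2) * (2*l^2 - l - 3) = 2*l^5 - 15*l^4 + 2*l^3 + 26*l^2 + l - 6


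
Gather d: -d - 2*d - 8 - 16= -3*d - 24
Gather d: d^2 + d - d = d^2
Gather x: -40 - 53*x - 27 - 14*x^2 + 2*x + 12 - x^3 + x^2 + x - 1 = -x^3 - 13*x^2 - 50*x - 56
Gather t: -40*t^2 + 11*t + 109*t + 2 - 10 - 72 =-40*t^2 + 120*t - 80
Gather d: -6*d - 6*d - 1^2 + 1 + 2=2 - 12*d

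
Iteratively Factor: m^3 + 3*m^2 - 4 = (m + 2)*(m^2 + m - 2) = (m - 1)*(m + 2)*(m + 2)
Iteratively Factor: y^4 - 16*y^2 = (y)*(y^3 - 16*y) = y^2*(y^2 - 16) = y^2*(y + 4)*(y - 4)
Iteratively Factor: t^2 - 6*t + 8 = (t - 2)*(t - 4)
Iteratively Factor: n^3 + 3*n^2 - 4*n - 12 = (n + 2)*(n^2 + n - 6) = (n - 2)*(n + 2)*(n + 3)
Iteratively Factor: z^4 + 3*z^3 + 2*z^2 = (z)*(z^3 + 3*z^2 + 2*z) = z*(z + 1)*(z^2 + 2*z) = z*(z + 1)*(z + 2)*(z)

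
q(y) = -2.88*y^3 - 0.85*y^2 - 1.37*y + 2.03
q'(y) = -8.64*y^2 - 1.7*y - 1.37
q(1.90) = -23.40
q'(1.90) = -35.79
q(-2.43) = 41.66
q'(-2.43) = -48.26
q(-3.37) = 107.22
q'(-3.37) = -93.76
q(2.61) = -58.54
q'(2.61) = -64.66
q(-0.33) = 2.49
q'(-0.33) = -1.75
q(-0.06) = 2.11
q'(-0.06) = -1.30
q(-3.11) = 84.70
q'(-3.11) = -79.65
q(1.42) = -9.88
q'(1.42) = -21.21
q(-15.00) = 9551.33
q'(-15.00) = -1919.87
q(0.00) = 2.03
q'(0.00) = -1.37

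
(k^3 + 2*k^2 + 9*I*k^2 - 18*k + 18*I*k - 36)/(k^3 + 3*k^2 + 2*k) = (k^2 + 9*I*k - 18)/(k*(k + 1))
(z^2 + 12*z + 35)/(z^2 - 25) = (z + 7)/(z - 5)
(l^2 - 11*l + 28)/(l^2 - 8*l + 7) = (l - 4)/(l - 1)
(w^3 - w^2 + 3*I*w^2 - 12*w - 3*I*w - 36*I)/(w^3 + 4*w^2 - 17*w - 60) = (w + 3*I)/(w + 5)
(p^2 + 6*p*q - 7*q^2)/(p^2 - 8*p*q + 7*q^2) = (p + 7*q)/(p - 7*q)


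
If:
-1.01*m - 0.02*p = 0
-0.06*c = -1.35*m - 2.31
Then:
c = 38.5 - 0.445544554455446*p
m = -0.0198019801980198*p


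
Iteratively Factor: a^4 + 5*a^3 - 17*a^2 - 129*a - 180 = (a + 3)*(a^3 + 2*a^2 - 23*a - 60) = (a - 5)*(a + 3)*(a^2 + 7*a + 12) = (a - 5)*(a + 3)^2*(a + 4)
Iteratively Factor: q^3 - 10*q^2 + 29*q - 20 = (q - 4)*(q^2 - 6*q + 5) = (q - 5)*(q - 4)*(q - 1)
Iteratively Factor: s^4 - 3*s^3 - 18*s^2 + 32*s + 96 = (s + 2)*(s^3 - 5*s^2 - 8*s + 48) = (s + 2)*(s + 3)*(s^2 - 8*s + 16) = (s - 4)*(s + 2)*(s + 3)*(s - 4)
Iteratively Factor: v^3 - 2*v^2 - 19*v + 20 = (v - 5)*(v^2 + 3*v - 4) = (v - 5)*(v + 4)*(v - 1)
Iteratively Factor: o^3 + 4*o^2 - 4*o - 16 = (o + 2)*(o^2 + 2*o - 8) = (o + 2)*(o + 4)*(o - 2)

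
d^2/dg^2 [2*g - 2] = 0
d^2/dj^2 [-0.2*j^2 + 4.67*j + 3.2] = -0.400000000000000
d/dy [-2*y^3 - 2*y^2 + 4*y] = -6*y^2 - 4*y + 4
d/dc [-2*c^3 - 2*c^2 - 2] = 2*c*(-3*c - 2)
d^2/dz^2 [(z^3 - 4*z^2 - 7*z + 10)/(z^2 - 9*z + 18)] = 40*(z^3 - 12*z^2 + 54*z - 90)/(z^6 - 27*z^5 + 297*z^4 - 1701*z^3 + 5346*z^2 - 8748*z + 5832)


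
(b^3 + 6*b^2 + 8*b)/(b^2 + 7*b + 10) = b*(b + 4)/(b + 5)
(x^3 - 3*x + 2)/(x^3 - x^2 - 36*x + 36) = (x^2 + x - 2)/(x^2 - 36)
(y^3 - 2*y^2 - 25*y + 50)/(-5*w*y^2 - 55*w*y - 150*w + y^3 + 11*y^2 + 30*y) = (y^2 - 7*y + 10)/(-5*w*y - 30*w + y^2 + 6*y)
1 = 1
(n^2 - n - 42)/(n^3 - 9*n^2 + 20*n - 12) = (n^2 - n - 42)/(n^3 - 9*n^2 + 20*n - 12)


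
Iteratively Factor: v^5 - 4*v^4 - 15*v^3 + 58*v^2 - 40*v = (v + 4)*(v^4 - 8*v^3 + 17*v^2 - 10*v) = v*(v + 4)*(v^3 - 8*v^2 + 17*v - 10) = v*(v - 1)*(v + 4)*(v^2 - 7*v + 10) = v*(v - 2)*(v - 1)*(v + 4)*(v - 5)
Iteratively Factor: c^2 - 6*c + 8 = (c - 4)*(c - 2)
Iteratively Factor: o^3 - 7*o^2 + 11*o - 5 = (o - 5)*(o^2 - 2*o + 1) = (o - 5)*(o - 1)*(o - 1)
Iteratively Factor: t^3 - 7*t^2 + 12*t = (t)*(t^2 - 7*t + 12) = t*(t - 4)*(t - 3)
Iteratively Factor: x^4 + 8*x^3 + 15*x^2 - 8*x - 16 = (x + 1)*(x^3 + 7*x^2 + 8*x - 16) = (x - 1)*(x + 1)*(x^2 + 8*x + 16) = (x - 1)*(x + 1)*(x + 4)*(x + 4)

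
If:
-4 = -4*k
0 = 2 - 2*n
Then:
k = 1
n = 1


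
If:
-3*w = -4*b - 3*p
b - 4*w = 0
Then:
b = 4*w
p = -13*w/3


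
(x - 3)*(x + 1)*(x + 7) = x^3 + 5*x^2 - 17*x - 21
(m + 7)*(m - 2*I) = m^2 + 7*m - 2*I*m - 14*I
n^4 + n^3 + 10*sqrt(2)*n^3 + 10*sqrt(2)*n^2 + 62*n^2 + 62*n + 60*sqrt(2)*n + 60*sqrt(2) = (n + 1)*(n + 2*sqrt(2))*(n + 3*sqrt(2))*(n + 5*sqrt(2))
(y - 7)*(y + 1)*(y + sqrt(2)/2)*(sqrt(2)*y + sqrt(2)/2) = sqrt(2)*y^4 - 11*sqrt(2)*y^3/2 + y^3 - 10*sqrt(2)*y^2 - 11*y^2/2 - 10*y - 7*sqrt(2)*y/2 - 7/2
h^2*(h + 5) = h^3 + 5*h^2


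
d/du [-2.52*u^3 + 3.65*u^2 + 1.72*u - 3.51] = -7.56*u^2 + 7.3*u + 1.72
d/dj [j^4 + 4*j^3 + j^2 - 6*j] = 4*j^3 + 12*j^2 + 2*j - 6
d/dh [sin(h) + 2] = cos(h)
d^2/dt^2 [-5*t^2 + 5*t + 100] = -10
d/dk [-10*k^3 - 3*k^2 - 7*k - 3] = -30*k^2 - 6*k - 7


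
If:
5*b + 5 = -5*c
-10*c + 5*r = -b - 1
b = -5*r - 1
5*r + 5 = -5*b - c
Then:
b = -1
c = 0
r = 0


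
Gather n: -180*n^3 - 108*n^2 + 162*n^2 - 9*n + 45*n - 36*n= -180*n^3 + 54*n^2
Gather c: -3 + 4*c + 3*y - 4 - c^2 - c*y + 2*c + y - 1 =-c^2 + c*(6 - y) + 4*y - 8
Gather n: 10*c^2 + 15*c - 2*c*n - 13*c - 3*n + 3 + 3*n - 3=10*c^2 - 2*c*n + 2*c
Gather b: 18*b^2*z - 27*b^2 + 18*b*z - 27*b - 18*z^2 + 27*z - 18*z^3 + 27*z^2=b^2*(18*z - 27) + b*(18*z - 27) - 18*z^3 + 9*z^2 + 27*z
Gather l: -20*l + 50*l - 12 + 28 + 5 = 30*l + 21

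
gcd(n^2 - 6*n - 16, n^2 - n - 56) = n - 8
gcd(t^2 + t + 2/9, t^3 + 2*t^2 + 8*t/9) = t + 2/3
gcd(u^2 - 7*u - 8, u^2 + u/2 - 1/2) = u + 1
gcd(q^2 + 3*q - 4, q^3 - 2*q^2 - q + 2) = q - 1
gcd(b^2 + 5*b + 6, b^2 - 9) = b + 3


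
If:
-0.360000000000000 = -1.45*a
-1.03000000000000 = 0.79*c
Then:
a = 0.25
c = -1.30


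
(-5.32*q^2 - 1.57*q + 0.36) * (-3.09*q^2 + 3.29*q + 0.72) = 16.4388*q^4 - 12.6515*q^3 - 10.1081*q^2 + 0.0539999999999998*q + 0.2592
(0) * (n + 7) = 0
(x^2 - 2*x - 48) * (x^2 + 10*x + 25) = x^4 + 8*x^3 - 43*x^2 - 530*x - 1200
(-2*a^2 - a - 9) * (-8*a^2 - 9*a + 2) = 16*a^4 + 26*a^3 + 77*a^2 + 79*a - 18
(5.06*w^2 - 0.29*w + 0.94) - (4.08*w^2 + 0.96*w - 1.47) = 0.98*w^2 - 1.25*w + 2.41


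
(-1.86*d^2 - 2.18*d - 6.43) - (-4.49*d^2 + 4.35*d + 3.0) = 2.63*d^2 - 6.53*d - 9.43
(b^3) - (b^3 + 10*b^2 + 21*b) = -10*b^2 - 21*b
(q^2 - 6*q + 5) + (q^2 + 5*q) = 2*q^2 - q + 5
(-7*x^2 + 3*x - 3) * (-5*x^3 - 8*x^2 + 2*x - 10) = 35*x^5 + 41*x^4 - 23*x^3 + 100*x^2 - 36*x + 30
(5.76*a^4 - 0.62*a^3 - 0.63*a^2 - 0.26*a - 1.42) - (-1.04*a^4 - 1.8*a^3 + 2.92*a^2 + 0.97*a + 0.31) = 6.8*a^4 + 1.18*a^3 - 3.55*a^2 - 1.23*a - 1.73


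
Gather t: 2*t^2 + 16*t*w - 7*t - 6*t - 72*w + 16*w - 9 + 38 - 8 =2*t^2 + t*(16*w - 13) - 56*w + 21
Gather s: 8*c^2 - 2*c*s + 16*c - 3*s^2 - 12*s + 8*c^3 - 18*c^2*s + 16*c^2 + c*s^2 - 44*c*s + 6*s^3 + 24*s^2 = 8*c^3 + 24*c^2 + 16*c + 6*s^3 + s^2*(c + 21) + s*(-18*c^2 - 46*c - 12)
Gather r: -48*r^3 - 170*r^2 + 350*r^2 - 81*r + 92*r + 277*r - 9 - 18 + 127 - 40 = -48*r^3 + 180*r^2 + 288*r + 60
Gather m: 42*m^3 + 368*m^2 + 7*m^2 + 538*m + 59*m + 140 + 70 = 42*m^3 + 375*m^2 + 597*m + 210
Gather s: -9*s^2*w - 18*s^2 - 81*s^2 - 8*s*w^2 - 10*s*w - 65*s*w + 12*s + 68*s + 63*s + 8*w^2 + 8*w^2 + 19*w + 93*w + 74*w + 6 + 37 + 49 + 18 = s^2*(-9*w - 99) + s*(-8*w^2 - 75*w + 143) + 16*w^2 + 186*w + 110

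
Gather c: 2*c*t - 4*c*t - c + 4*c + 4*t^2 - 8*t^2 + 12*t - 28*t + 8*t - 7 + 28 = c*(3 - 2*t) - 4*t^2 - 8*t + 21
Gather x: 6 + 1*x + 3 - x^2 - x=9 - x^2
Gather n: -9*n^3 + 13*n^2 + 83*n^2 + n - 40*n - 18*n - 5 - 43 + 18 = -9*n^3 + 96*n^2 - 57*n - 30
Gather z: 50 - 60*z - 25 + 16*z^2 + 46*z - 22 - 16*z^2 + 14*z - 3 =0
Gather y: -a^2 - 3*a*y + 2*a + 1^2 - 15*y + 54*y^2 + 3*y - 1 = -a^2 + 2*a + 54*y^2 + y*(-3*a - 12)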